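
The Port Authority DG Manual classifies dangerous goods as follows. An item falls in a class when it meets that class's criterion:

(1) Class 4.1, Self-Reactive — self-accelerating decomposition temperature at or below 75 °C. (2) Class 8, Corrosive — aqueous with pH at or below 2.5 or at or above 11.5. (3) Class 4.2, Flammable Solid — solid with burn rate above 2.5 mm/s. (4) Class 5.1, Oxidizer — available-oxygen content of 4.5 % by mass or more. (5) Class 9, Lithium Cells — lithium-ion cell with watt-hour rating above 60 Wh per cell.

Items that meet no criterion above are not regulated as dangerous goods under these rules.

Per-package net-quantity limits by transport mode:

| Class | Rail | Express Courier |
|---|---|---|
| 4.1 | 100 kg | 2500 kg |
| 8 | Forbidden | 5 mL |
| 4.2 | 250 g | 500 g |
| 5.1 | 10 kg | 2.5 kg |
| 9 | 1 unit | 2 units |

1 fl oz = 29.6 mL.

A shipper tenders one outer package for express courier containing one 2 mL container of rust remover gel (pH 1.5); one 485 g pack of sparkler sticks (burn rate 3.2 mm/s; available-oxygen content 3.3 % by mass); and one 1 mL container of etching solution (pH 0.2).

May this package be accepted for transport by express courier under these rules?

The rust remover gel has pH 1.5, which is ≤ 2.5, so it is Class 8 (Corrosive).
Burn rate 3.2 mm/s meets the Class 4.2 criterion (Flammable Solid), so the sparkler sticks are Class 4.2.
The etching solution has pH 0.2, which is ≤ 2.5, so it is Class 8 (Corrosive).
Total Class 8: 2 mL + 1 mL = 3 mL.
3 mL is within the express courier limit of 5 mL for Class 8.
Class 4.2 quantity: 485 g.
485 g ≤ 500 g (express courier limit, Class 4.2) — within limit.
Every hazard class is within its express courier limit and no segregation rule is violated.

Yes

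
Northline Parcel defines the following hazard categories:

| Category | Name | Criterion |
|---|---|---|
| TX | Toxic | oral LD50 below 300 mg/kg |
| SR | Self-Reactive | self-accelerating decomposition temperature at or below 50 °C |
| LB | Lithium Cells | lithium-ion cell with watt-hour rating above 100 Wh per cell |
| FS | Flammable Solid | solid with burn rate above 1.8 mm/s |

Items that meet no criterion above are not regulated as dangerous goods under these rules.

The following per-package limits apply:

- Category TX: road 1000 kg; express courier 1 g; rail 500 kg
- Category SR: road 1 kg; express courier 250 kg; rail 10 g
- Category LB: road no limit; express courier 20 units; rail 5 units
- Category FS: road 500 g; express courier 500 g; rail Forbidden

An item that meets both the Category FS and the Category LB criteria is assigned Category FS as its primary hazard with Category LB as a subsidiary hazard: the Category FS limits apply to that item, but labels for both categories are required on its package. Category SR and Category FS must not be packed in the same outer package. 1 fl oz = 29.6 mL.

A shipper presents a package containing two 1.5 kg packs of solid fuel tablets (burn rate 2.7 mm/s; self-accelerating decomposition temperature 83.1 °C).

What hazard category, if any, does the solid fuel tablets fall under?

Category FS

With burn rate 2.7 mm/s (> 1.8 mm/s), the solid fuel tablets fall in Category FS.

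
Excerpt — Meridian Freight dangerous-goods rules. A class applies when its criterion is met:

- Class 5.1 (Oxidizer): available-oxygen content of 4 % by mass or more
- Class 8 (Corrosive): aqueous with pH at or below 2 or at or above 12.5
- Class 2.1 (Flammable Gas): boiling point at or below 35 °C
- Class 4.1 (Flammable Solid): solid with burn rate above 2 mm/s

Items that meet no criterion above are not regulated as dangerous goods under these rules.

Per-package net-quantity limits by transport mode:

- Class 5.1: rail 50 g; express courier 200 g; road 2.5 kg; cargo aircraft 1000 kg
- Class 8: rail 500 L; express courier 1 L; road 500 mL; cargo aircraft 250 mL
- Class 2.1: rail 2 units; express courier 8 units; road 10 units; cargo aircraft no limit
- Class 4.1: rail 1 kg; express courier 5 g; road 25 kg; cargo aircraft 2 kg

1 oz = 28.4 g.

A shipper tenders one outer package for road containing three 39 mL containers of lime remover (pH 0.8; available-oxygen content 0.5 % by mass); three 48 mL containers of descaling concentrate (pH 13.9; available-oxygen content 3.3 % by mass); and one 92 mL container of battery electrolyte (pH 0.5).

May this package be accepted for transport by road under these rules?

Yes

Lime remover: pH 0.8 ≤ 2 → Class 8 (Corrosive).
The descaling concentrate has pH 13.9, which is ≥ 12.5, so it is Class 8 (Corrosive).
Battery electrolyte: pH 0.5 ≤ 2 → Class 8 (Corrosive).
Class 8 net quantity: (three 39 mL containers = 117 mL) + (three 48 mL containers = 144 mL) + 92 mL = 353 mL.
353 mL ≤ 500 mL (road limit, Class 8) — within limit.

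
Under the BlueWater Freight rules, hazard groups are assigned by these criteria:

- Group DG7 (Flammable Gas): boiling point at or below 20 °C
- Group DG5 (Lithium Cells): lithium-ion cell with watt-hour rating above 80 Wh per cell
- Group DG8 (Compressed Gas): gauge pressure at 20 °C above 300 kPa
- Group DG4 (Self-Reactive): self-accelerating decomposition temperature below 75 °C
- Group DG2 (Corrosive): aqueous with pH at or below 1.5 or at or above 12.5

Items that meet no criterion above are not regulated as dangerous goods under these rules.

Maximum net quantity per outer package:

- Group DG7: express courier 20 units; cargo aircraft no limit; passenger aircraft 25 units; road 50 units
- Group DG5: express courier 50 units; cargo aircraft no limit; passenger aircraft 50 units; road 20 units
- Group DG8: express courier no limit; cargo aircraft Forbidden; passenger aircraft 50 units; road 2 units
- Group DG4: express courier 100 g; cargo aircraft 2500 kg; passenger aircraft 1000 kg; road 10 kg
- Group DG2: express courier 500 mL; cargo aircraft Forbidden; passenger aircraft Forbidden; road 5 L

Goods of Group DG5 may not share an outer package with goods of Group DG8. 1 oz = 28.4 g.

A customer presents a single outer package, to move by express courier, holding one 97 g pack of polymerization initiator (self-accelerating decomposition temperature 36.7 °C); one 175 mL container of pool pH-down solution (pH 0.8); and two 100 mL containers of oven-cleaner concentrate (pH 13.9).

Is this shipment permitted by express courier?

Self-accelerating decomposition temperature 36.7 °C meets the Group DG4 criterion (Self-Reactive), so the polymerization initiator is Group DG4.
With pH 0.8 (≤ 1.5), the pool pH-down solution falls in Group DG2.
The oven-cleaner concentrate has pH 13.9, which is ≥ 12.5, so it is Group DG2 (Corrosive).
Total Group DG2: 175 mL + (two 100 mL containers = 200 mL) = 375 mL.
375 mL ≤ 500 mL (express courier limit, Group DG2) — within limit.
Group DG4 quantity: 97 g.
That is within the Group DG4 express courier limit of 100 g.
The segregation rule (Group DG5 with Group DG8) does not apply to Group DG2 with Group DG4.
Every hazard group is within its express courier limit and no segregation rule is violated.

Yes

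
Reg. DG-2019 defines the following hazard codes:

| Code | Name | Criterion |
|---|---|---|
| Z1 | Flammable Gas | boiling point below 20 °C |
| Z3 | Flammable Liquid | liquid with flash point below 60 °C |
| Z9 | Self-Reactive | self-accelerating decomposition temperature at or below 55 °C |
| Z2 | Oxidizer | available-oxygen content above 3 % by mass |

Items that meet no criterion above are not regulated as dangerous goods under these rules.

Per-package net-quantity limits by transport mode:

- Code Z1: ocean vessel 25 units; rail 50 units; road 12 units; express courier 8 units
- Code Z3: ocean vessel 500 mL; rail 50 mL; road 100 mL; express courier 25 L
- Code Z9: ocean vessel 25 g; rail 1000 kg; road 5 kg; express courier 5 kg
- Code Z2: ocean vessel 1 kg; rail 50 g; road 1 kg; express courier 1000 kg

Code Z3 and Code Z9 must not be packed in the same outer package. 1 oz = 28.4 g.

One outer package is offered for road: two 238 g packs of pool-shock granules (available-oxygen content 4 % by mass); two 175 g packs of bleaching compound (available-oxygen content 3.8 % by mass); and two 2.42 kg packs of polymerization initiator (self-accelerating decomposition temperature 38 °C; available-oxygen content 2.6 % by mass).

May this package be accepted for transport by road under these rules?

Yes

Pool-shock granules: available-oxygen content 4 % by mass > 3 % by mass → Code Z2 (Oxidizer).
The bleaching compound has available-oxygen content 3.8 % by mass, which is > 3 % by mass, so it is Code Z2 (Oxidizer).
Polymerization initiator: self-accelerating decomposition temperature 38 °C ≤ 55 °C → Code Z9 (Self-Reactive).
Code Z9 quantity: two 2.42 kg packs = 4.84 kg.
4.84 kg is within the road limit of 5 kg for Code Z9.
Code Z2 net quantity: (two 238 g packs = 476 g) + (two 175 g packs = 350 g) = 826 g.
826 g ≤ 1 kg (road limit, Code Z2) — within limit.
The segregation rule (Code Z3 with Code Z9) does not apply to Code Z9 with Code Z2.
Every hazard code is within its road limit and no segregation rule is violated.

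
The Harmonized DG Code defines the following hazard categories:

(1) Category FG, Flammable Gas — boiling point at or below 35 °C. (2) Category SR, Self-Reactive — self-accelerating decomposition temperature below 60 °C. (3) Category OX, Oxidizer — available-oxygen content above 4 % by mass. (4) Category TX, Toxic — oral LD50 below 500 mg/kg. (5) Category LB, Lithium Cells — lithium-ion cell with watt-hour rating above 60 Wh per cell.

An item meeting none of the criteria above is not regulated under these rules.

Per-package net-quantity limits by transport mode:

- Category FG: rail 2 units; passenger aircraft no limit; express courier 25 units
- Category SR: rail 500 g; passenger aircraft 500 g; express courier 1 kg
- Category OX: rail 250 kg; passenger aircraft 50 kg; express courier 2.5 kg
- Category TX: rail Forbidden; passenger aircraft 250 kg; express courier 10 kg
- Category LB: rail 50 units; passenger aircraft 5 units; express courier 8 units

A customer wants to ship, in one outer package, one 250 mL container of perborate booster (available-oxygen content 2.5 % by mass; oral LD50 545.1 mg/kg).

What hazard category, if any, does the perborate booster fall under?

Not regulated

available-oxygen content 2.5 % by mass is not above 4 % by mass, so Category OX does not apply.
oral LD50 545.1 mg/kg is not below 500 mg/kg, so Category TX does not apply.
No criterion is met, so the item is not regulated.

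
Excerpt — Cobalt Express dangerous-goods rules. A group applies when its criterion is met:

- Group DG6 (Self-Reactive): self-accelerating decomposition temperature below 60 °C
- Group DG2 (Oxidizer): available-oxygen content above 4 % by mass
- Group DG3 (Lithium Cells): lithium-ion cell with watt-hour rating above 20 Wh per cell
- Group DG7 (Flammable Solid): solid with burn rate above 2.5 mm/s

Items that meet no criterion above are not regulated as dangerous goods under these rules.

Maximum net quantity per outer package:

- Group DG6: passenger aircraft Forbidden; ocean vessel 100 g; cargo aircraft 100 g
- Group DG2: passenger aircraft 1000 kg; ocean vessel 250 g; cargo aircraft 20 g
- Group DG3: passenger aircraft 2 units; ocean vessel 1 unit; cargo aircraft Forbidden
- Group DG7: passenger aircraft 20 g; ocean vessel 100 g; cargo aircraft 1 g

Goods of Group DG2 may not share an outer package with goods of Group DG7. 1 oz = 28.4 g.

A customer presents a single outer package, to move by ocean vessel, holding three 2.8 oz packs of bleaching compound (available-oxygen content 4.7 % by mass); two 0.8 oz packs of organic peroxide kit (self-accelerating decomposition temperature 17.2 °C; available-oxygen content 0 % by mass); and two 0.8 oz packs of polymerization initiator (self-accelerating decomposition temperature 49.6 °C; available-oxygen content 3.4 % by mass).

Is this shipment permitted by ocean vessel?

Bleaching compound: available-oxygen content 4.7 % by mass > 4 % by mass → Group DG2 (Oxidizer).
The organic peroxide kit has self-accelerating decomposition temperature 17.2 °C, which is < 60 °C, so it is Group DG6 (Self-Reactive).
The polymerization initiator has self-accelerating decomposition temperature 49.6 °C, which is < 60 °C, so it is Group DG6 (Self-Reactive).
Group DG2 quantity: three 2.8 oz packs = 238.56 g.
238.56 g is within the ocean vessel limit of 250 g for Group DG2.
Group DG6 net quantity: (two 0.8 oz packs = 45.44 g) + (two 0.8 oz packs = 45.44 g) = 90.88 g.
90.88 g ≤ 100 g (ocean vessel limit, Group DG6) — within limit.
The segregation rule (Group DG2 with Group DG7) does not apply to Group DG2 with Group DG6.
Every hazard group is within its ocean vessel limit and no segregation rule is violated.

Yes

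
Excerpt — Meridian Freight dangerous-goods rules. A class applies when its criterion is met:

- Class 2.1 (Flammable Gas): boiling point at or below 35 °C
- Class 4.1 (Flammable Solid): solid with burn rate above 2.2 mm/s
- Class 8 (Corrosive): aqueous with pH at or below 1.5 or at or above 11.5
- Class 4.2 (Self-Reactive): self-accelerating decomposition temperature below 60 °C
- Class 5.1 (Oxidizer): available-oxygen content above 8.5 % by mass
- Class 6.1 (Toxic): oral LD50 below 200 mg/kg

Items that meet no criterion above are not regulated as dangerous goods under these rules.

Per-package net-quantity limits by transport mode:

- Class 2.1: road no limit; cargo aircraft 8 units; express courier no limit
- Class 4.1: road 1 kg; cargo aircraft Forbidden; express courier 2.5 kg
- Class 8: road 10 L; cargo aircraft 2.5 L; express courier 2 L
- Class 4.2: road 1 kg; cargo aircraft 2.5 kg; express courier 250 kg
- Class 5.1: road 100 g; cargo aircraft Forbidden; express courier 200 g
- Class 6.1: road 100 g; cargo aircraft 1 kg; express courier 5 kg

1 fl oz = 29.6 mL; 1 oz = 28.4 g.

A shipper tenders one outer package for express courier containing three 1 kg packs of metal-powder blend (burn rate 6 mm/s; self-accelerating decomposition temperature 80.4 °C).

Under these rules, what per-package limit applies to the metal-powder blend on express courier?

Burn rate 6 mm/s meets the Class 4.1 criterion (Flammable Solid), so the metal-powder blend is Class 4.1.
The express courier limit for Class 4.1 is 2.5 kg.

2.5 kg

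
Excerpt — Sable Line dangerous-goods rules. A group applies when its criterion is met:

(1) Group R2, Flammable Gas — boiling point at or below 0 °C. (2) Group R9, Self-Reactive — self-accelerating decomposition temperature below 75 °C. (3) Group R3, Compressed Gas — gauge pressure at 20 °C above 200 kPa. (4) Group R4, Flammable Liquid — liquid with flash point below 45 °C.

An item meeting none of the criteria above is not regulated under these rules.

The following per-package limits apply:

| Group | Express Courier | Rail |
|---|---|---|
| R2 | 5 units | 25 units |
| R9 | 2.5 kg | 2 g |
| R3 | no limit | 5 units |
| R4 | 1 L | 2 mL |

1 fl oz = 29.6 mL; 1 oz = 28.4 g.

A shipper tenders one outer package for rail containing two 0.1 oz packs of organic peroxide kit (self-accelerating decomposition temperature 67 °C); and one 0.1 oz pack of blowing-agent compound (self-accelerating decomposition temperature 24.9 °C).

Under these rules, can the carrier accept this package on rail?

No

Self-accelerating decomposition temperature 67 °C meets the Group R9 criterion (Self-Reactive), so the organic peroxide kit is Group R9.
With self-accelerating decomposition temperature 24.9 °C (< 75 °C), the blowing-agent compound falls in Group R9.
Total Group R9: (two 0.1 oz packs = 5.68 g) + (one 0.1 oz pack = 2.84 g) = 8.52 g.
That exceeds the Group R9 rail limit of 2 g.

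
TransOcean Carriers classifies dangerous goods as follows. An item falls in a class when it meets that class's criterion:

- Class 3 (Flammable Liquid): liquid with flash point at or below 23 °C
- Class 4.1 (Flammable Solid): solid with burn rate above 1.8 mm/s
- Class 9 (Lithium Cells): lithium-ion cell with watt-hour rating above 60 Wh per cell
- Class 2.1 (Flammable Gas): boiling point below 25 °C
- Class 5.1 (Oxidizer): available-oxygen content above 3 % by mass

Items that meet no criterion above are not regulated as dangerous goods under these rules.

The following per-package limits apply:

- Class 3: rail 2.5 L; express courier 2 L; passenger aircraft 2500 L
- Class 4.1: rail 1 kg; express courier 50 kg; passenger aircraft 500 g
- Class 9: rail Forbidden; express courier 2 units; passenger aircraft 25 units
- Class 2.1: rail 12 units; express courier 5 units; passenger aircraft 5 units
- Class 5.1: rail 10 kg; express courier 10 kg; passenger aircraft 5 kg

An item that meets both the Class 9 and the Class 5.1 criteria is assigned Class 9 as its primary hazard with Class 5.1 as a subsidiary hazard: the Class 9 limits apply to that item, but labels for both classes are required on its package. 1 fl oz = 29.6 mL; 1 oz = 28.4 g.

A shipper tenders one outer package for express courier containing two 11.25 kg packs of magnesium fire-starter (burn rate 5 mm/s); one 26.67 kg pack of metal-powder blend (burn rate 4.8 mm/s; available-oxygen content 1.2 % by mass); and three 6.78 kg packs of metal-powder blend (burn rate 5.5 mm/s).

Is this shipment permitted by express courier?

No

Burn rate 5 mm/s meets the Class 4.1 criterion (Flammable Solid), so the magnesium fire-starter is Class 4.1.
With burn rate 4.8 mm/s (> 1.8 mm/s), the metal-powder blend falls in Class 4.1.
With burn rate 5.5 mm/s (> 1.8 mm/s), the metal-powder blend falls in Class 4.1.
Class 4.1 net quantity: (two 11.25 kg packs = 22.5 kg) + 26.67 kg + (three 6.78 kg packs = 20.34 kg) = 69.51 kg.
That exceeds the Class 4.1 express courier limit of 50 kg.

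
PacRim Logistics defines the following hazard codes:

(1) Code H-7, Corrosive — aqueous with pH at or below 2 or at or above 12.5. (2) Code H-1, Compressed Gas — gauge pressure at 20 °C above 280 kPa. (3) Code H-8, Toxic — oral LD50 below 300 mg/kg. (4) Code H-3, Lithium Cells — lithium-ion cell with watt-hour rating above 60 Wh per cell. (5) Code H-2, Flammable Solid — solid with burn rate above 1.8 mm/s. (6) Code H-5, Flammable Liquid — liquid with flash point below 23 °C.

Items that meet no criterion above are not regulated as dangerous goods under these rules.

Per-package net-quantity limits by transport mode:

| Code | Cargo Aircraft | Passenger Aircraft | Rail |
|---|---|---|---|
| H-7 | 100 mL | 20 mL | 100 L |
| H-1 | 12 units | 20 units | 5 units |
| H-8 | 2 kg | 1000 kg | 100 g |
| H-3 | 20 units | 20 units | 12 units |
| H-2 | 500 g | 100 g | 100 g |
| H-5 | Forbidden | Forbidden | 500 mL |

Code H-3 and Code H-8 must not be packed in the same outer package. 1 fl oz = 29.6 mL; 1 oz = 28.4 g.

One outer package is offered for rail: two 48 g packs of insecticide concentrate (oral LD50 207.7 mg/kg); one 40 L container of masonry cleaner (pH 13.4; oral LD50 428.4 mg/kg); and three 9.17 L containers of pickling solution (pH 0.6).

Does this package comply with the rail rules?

The insecticide concentrate has oral LD50 207.7 mg/kg, which is < 300 mg/kg, so it is Code H-8 (Toxic).
With pH 13.4 (≥ 12.5), the masonry cleaner falls in Code H-7.
Pickling solution: pH 0.6 ≤ 2 → Code H-7 (Corrosive).
Code H-8 quantity: two 48 g packs = 96 g.
96 g is within the rail limit of 100 g for Code H-8.
Total Code H-7: 40 L + (three 9.17 L containers = 27.51 L) = 67.51 L.
67.51 L ≤ 100 L (rail limit, Code H-7) — within limit.
The segregation rule (Code H-3 with Code H-8) does not apply to Code H-8 with Code H-7.
Every hazard code is within its rail limit and no segregation rule is violated.

Yes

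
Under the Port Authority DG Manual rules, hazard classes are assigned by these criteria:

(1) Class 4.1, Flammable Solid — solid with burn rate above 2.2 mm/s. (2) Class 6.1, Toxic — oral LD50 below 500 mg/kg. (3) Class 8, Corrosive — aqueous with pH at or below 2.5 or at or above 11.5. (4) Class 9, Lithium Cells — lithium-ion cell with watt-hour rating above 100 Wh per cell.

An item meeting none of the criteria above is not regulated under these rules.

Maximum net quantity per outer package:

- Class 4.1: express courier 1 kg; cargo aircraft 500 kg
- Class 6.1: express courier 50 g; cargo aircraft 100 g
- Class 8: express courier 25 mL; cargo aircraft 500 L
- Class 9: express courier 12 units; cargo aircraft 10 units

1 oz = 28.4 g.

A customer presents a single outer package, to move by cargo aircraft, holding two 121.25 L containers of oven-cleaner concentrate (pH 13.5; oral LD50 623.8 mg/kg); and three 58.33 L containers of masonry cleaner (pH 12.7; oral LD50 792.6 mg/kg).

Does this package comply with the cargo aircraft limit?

pH 13.5 meets the Class 8 criterion (Corrosive), so the oven-cleaner concentrate is Class 8.
pH 12.7 meets the Class 8 criterion (Corrosive), so the masonry cleaner is Class 8.
Class 8 net quantity: (two 121.25 L containers = 242.5 L) + (three 58.33 L containers = 174.99 L) = 417.49 L.
417.49 L ≤ 500 L (cargo aircraft limit, Class 8) — within limit.

Yes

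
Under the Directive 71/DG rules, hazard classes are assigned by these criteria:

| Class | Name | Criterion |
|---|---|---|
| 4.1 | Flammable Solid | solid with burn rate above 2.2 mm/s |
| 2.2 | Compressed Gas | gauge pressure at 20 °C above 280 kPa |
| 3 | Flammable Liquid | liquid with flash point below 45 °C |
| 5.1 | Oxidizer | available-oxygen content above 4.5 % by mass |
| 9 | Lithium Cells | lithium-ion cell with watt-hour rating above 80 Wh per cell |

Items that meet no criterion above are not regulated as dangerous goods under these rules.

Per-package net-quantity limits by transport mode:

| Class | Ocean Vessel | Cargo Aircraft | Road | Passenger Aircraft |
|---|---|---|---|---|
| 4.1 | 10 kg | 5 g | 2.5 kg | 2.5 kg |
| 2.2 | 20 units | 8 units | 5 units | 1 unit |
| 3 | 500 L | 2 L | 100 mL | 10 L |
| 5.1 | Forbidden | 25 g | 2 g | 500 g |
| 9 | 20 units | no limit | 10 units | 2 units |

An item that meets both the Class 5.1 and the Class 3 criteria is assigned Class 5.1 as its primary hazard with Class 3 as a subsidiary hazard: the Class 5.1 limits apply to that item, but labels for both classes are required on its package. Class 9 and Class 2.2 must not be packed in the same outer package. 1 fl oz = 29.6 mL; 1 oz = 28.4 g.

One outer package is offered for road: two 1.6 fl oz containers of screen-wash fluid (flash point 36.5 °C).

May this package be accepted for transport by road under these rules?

Yes

The screen-wash fluid has flash point 36.5 °C, which is < 45 °C, so it is Class 3 (Flammable Liquid).
Class 3 quantity: two 1.6 fl oz containers = 94.72 mL.
94.72 mL is within the road limit of 100 mL for Class 3.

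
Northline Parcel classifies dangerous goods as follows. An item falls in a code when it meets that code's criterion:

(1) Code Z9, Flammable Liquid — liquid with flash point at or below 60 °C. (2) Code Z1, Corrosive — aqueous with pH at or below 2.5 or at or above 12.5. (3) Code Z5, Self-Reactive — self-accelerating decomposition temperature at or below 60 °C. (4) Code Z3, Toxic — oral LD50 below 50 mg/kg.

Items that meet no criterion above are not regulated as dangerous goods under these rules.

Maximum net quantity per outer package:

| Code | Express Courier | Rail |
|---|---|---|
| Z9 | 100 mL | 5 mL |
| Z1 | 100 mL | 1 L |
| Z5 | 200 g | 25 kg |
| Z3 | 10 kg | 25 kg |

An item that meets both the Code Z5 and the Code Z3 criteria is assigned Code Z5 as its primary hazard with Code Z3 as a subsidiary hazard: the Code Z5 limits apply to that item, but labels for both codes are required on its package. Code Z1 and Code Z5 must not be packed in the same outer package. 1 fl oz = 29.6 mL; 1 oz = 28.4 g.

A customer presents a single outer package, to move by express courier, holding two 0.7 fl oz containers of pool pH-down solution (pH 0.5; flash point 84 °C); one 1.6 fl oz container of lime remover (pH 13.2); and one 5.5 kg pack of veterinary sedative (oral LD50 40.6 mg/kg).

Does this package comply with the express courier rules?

Yes

Pool pH-down solution: pH 0.5 ≤ 2.5 → Code Z1 (Corrosive).
The lime remover has pH 13.2, which is ≥ 12.5, so it is Code Z1 (Corrosive).
With oral LD50 40.6 mg/kg (< 50 mg/kg), the veterinary sedative falls in Code Z3.
Code Z1 net quantity: (two 0.7 fl oz containers = 41.44 mL) + (one 1.6 fl oz container = 47.36 mL) = 88.8 mL.
That is within the Code Z1 express courier limit of 100 mL.
Code Z3 quantity: 5.5 kg.
That is within the Code Z3 express courier limit of 10 kg.
The segregation rule (Code Z1 with Code Z5) does not apply to Code Z1 with Code Z3.
Every hazard code is within its express courier limit and no segregation rule is violated.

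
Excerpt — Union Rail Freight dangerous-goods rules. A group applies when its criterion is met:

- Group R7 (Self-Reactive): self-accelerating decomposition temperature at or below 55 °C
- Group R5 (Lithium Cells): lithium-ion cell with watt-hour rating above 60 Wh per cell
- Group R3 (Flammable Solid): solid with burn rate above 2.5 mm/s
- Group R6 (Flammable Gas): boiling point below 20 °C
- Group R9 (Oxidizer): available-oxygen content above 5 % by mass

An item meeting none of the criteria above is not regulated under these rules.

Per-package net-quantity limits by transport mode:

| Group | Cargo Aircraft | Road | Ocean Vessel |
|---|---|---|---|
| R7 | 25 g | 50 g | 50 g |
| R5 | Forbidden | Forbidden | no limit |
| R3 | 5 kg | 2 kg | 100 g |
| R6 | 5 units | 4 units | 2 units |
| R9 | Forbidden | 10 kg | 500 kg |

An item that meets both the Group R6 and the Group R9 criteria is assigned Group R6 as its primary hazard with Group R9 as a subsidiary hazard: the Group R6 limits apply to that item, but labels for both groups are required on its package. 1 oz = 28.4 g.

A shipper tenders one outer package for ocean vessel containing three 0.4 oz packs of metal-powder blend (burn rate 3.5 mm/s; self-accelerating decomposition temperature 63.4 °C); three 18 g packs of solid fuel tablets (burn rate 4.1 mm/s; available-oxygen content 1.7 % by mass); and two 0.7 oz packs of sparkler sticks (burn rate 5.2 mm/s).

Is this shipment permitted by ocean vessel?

No

Metal-powder blend: burn rate 3.5 mm/s > 2.5 mm/s → Group R3 (Flammable Solid).
Burn rate 4.1 mm/s meets the Group R3 criterion (Flammable Solid), so the solid fuel tablets are Group R3.
Burn rate 5.2 mm/s meets the Group R3 criterion (Flammable Solid), so the sparkler sticks are Group R3.
Group R3 net quantity: (three 0.4 oz packs = 34.08 g) + (three 18 g packs = 54 g) + (two 0.7 oz packs = 39.76 g) = 127.84 g.
127.84 g > 100 g (ocean vessel limit, Group R3) — over the limit.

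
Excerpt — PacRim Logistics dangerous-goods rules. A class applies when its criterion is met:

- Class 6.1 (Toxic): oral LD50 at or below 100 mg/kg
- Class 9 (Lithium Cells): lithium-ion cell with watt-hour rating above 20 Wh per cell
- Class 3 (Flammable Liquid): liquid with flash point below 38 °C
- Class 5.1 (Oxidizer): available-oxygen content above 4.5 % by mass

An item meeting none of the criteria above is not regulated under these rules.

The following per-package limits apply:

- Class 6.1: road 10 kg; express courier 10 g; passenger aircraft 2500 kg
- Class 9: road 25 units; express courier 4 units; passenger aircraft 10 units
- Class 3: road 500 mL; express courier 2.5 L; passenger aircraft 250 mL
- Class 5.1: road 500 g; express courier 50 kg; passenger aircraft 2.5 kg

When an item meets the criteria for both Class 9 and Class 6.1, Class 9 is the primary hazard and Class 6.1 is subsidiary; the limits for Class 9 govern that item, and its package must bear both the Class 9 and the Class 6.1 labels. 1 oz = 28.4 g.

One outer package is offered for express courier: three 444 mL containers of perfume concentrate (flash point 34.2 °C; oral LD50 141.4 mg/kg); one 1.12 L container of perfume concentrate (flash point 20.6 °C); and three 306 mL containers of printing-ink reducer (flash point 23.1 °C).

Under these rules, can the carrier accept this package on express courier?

No

Flash point 34.2 °C meets the Class 3 criterion (Flammable Liquid), so the perfume concentrate is Class 3.
With flash point 20.6 °C (< 38 °C), the perfume concentrate falls in Class 3.
Flash point 23.1 °C meets the Class 3 criterion (Flammable Liquid), so the printing-ink reducer is Class 3.
Class 3 net quantity: (three 444 mL containers = 1.332 L) + 1.12 L + (three 306 mL containers = 918 mL) = 3.37 L.
That exceeds the Class 3 express courier limit of 2.5 L.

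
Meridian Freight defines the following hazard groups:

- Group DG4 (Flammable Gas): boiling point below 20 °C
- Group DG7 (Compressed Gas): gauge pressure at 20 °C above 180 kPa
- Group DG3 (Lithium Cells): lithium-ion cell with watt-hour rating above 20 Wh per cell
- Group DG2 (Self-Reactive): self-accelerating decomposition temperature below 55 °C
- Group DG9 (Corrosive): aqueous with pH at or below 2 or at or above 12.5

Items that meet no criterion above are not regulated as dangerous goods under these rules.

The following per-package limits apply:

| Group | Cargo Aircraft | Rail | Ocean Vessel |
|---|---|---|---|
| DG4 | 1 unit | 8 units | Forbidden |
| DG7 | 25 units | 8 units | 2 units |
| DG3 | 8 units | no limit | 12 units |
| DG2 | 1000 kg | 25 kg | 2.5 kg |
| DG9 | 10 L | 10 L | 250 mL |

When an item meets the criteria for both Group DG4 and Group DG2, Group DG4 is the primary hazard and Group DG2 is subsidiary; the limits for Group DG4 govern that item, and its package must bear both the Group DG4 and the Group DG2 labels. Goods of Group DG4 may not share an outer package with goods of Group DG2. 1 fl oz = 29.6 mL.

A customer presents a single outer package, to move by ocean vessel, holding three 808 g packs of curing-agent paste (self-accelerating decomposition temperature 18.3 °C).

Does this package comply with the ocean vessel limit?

The curing-agent paste has self-accelerating decomposition temperature 18.3 °C, which is < 55 °C, so it is Group DG2 (Self-Reactive).
Group DG2 quantity: three 808 g packs = 2.424 kg.
That is within the Group DG2 ocean vessel limit of 2.5 kg.

Yes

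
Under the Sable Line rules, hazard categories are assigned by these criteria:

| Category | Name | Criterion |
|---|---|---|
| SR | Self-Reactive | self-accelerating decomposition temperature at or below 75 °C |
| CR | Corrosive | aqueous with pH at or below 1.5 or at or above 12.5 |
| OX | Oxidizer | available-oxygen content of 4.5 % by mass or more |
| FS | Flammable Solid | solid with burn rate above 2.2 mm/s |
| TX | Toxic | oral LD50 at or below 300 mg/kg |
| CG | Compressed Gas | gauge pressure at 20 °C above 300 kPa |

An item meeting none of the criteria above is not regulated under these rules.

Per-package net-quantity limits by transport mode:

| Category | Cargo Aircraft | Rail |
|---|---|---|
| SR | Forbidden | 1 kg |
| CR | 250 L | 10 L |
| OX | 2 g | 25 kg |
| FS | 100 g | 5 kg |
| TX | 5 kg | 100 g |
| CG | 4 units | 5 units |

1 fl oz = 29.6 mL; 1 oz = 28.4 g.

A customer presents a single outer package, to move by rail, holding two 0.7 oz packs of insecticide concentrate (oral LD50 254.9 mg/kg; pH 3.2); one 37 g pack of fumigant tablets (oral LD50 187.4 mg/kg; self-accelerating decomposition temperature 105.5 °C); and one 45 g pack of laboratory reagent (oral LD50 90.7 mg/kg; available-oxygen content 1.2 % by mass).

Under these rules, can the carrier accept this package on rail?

The insecticide concentrate has oral LD50 254.9 mg/kg, which is ≤ 300 mg/kg, so it is Category TX (Toxic).
Oral LD50 187.4 mg/kg meets the Category TX criterion (Toxic), so the fumigant tablets are Category TX.
The laboratory reagent has oral LD50 90.7 mg/kg, which is ≤ 300 mg/kg, so it is Category TX (Toxic).
Category TX net quantity: (two 0.7 oz packs = 39.76 g) + 37 g + 45 g = 121.76 g.
121.76 g exceeds the rail limit of 100 g for Category TX.

No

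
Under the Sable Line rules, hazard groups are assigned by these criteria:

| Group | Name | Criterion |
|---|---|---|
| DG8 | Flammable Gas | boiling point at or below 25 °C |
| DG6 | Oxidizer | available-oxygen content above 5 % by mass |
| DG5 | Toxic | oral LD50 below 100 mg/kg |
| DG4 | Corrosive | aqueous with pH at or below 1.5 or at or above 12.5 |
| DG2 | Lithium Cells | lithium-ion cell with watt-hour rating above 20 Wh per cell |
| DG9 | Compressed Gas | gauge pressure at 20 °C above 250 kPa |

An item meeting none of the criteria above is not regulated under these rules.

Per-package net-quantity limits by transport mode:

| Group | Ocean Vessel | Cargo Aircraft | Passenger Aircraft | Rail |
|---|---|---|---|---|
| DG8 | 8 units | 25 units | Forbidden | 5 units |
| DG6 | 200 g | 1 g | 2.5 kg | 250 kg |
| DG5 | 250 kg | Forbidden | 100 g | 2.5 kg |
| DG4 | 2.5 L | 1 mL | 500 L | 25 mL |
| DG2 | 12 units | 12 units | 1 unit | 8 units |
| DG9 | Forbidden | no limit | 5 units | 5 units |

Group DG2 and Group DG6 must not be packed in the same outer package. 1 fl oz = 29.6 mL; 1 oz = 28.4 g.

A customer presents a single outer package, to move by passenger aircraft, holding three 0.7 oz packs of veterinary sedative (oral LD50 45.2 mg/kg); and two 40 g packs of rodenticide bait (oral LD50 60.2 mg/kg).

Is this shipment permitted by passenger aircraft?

No

With oral LD50 45.2 mg/kg (< 100 mg/kg), the veterinary sedative falls in Group DG5.
Oral LD50 60.2 mg/kg meets the Group DG5 criterion (Toxic), so the rodenticide bait is Group DG5.
Group DG5 net quantity: (three 0.7 oz packs = 59.64 g) + (two 40 g packs = 80 g) = 139.64 g.
That exceeds the Group DG5 passenger aircraft limit of 100 g.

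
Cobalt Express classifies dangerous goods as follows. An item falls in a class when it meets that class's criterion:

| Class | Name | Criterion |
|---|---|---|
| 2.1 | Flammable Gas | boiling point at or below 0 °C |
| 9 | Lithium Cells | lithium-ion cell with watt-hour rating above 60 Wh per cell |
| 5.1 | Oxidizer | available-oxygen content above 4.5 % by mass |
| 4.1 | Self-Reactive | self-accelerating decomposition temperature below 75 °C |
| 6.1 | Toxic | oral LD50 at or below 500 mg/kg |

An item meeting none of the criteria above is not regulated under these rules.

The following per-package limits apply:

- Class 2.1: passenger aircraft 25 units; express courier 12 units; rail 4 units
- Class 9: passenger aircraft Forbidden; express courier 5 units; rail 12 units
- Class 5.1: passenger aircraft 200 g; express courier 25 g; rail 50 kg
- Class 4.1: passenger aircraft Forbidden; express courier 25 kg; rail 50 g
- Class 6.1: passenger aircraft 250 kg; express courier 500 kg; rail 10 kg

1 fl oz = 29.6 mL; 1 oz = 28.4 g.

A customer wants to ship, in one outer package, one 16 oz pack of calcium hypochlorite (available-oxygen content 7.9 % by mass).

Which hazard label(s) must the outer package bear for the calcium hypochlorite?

Class 5.1

Calcium hypochlorite: available-oxygen content 7.9 % by mass > 4.5 % by mass → Class 5.1 (Oxidizer).
Only the Class 5.1 label is required.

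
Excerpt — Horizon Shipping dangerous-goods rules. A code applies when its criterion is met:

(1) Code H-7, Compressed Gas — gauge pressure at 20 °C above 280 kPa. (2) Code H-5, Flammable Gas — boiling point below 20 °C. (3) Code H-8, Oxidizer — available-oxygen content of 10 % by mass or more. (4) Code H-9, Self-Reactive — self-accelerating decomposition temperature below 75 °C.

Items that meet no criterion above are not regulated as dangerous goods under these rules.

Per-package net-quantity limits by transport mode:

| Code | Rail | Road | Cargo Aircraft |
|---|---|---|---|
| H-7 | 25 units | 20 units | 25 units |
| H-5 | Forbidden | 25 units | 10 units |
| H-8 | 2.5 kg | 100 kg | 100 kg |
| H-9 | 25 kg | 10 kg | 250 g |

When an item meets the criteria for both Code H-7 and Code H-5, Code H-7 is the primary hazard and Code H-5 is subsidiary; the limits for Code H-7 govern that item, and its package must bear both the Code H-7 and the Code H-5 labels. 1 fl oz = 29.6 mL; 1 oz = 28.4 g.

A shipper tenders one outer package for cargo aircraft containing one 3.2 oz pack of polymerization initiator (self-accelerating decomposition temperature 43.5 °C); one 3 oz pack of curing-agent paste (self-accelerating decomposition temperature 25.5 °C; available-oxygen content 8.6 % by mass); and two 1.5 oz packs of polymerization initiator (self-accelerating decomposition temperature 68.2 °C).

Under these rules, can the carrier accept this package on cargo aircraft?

Polymerization initiator: self-accelerating decomposition temperature 43.5 °C < 75 °C → Code H-9 (Self-Reactive).
Curing-agent paste: self-accelerating decomposition temperature 25.5 °C < 75 °C → Code H-9 (Self-Reactive).
Polymerization initiator: self-accelerating decomposition temperature 68.2 °C < 75 °C → Code H-9 (Self-Reactive).
Total Code H-9: (one 3.2 oz pack = 90.88 g) + (one 3 oz pack = 85.2 g) + (two 1.5 oz packs = 85.2 g) = 261.28 g.
That exceeds the Code H-9 cargo aircraft limit of 250 g.

No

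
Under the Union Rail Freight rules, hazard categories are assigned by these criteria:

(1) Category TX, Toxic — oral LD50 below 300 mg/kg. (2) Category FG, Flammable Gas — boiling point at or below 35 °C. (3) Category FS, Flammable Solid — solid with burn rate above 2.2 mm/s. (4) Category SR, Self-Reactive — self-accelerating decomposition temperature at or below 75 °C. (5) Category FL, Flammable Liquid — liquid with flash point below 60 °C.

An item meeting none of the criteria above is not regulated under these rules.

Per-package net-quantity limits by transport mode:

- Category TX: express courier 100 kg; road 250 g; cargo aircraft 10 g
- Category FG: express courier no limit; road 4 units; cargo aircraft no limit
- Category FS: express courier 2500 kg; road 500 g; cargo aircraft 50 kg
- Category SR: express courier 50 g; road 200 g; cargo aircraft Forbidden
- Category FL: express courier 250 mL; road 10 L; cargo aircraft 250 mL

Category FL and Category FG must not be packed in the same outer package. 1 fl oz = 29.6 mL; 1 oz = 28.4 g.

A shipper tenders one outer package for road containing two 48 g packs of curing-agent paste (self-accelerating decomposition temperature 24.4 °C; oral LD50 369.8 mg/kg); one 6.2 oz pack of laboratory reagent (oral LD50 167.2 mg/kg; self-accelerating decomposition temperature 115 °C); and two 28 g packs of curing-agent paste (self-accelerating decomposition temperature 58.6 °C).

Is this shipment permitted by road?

Yes

Curing-agent paste: self-accelerating decomposition temperature 24.4 °C ≤ 75 °C → Category SR (Self-Reactive).
With oral LD50 167.2 mg/kg (< 300 mg/kg), the laboratory reagent falls in Category TX.
Self-accelerating decomposition temperature 58.6 °C meets the Category SR criterion (Self-Reactive), so the curing-agent paste is Category SR.
Category TX quantity: one 6.2 oz pack = 176.08 g.
176.08 g is within the road limit of 250 g for Category TX.
Category SR net quantity: (two 48 g packs = 96 g) + (two 28 g packs = 56 g) = 152 g.
That is within the Category SR road limit of 200 g.
The segregation rule (Category FL with Category FG) does not apply to Category TX with Category SR.
Every hazard category is within its road limit and no segregation rule is violated.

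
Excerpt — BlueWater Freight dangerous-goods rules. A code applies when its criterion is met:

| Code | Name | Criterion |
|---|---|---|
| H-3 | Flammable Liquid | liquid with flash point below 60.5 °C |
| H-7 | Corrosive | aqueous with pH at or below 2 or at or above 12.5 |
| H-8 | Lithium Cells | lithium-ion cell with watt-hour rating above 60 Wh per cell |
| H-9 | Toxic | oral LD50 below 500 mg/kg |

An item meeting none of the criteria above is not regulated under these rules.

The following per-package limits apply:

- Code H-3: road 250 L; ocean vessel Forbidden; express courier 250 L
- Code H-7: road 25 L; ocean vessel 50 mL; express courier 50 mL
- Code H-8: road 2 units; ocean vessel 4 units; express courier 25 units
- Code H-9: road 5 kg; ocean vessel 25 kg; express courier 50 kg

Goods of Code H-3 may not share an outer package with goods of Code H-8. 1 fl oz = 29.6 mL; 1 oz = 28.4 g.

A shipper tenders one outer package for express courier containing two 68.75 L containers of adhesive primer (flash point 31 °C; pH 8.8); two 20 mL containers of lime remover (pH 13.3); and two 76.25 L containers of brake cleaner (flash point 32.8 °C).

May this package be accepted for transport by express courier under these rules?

No

Flash point 31 °C meets the Code H-3 criterion (Flammable Liquid), so the adhesive primer is Code H-3.
Lime remover: pH 13.3 ≥ 12.5 → Code H-7 (Corrosive).
The brake cleaner has flash point 32.8 °C, which is < 60.5 °C, so it is Code H-3 (Flammable Liquid).
Total Code H-3: (two 68.75 L containers = 137.5 L) + (two 76.25 L containers = 152.5 L) = 290 L.
290 L > 250 L (express courier limit, Code H-3) — over the limit.
Code H-7 quantity: two 20 mL containers = 40 mL.
40 mL is within the express courier limit of 50 mL for Code H-7.
The segregation rule (Code H-3 with Code H-8) does not apply to Code H-3 with Code H-7.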